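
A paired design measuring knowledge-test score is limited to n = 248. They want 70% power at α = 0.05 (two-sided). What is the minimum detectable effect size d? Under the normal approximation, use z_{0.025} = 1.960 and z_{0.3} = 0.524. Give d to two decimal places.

d_min ≈ 0.16

For a single sample (or paired design) of n = 248: d_min = (z_{α/2} + z_β)/√n.
z-sum = 1.960 + 0.524 = 2.484.
d_min = 2.484 / √248 = 2.484 / 15.748 = 0.158.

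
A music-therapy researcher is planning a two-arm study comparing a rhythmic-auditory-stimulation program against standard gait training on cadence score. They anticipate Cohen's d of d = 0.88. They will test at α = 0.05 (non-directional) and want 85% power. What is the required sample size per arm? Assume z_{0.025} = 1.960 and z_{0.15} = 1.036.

n = 24 per group

For two independent groups with equal n: n = 2·((z_{α/2} + z_β) / d)².
z_{α/2} + z_β = 1.960 + 1.036 = 2.996.
n = 2 × (2.996 / 0.88)² = 2 × 3.405² = 2 × 11.59 = 23.2.
Round up to the next whole participant.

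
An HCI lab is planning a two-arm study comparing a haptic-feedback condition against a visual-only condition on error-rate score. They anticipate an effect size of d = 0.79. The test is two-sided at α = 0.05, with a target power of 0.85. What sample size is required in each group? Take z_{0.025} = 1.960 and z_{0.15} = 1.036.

For two independent groups with equal n: n = 2·((z_{α/2} + z_β) / d)².
z_{α/2} + z_β = 1.960 + 1.036 = 2.996.
n = 2 × (2.996 / 0.79)² = 2 × 3.792² = 2 × 14.38 = 28.8.
Round up to the next whole participant.

n = 29 per group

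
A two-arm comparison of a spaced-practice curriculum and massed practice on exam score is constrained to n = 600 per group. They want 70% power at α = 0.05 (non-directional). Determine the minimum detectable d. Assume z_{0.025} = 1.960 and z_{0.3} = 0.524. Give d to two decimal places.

d_min ≈ 0.14

For two independent groups of n = 600 each: d_min = (z_{α/2} + z_β)·√(2/n).
z-sum = 1.960 + 0.524 = 2.484.
d_min = 2.484 × √(2/600) = 2.484 × 0.0577 = 0.143.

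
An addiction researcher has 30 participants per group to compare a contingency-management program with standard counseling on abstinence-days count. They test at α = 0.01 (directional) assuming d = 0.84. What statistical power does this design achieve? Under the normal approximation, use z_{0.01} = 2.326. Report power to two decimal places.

For two equal groups, power = Φ(d·√(n/2) − z_{α}).
d·√(n/2) = 0.84 × √(30/2) = 0.84 × 3.873 = 3.253.
z_β = 3.253 − 2.326 = 0.927.
Power = Φ(0.927) = 0.823.

power ≈ 0.82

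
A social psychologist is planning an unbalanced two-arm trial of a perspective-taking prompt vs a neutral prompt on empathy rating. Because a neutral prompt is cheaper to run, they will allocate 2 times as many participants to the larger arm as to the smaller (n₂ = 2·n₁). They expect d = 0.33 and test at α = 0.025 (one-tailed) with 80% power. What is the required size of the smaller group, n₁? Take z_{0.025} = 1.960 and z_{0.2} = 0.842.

n₁ = 109

With allocation ratio k = n₂/n₁ = 2, Var(x̄₁−x̄₂) = σ²(1/n₁ + 1/(k·n₁)) = σ²·(k+1)/(k·n₁).
So n₁ = (1 + 1/k)·((z_{α} + z_β)/d)² = 1.500 × (2.802/0.33)².
n₁ = 1.500 × 72.10 = 108.1.
Round up: n₁ = 109, giving n₂ = 2 × 109 = 218.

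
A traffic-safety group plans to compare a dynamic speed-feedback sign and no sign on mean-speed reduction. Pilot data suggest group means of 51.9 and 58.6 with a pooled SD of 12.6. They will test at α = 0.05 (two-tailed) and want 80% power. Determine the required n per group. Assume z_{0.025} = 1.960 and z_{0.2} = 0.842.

n = 56 per group

Cohen's d = |M₁ − M₂| / SD_pooled = |51.9 − 58.6| / 12.6 = 6.7 / 12.6 = 0.532.
For two independent groups with equal n: n = 2·((z_{α/2} + z_β) / d)².
z_{α/2} + z_β = 1.960 + 0.842 = 2.802.
n = 2 × (2.802 / 0.532)² = 2 × 5.267² = 2 × 27.74 = 55.5.
Round up to the next whole participant.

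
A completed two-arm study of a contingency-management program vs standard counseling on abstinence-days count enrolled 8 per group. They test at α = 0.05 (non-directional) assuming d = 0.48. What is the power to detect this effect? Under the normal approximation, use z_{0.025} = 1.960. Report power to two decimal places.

power ≈ 0.16

For two equal groups, power = Φ(d·√(n/2) − z_{α/2}).
d·√(n/2) = 0.48 × √(8/2) = 0.48 × 2.000 = 0.960.
z_β = 0.960 − 1.960 = -1.000.
Power = Φ(-1.000) = 0.159.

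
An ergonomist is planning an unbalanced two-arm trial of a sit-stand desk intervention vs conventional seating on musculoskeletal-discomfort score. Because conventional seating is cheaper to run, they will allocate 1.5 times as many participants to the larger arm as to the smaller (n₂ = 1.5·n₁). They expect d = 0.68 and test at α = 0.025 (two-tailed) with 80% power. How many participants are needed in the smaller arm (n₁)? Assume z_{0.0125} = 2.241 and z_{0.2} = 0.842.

With allocation ratio k = n₂/n₁ = 1.5, Var(x̄₁−x̄₂) = σ²(1/n₁ + 1/(k·n₁)) = σ²·(k+1)/(k·n₁).
So n₁ = (1 + 1/k)·((z_{α/2} + z_β)/d)² = 1.667 × (3.083/0.68)².
n₁ = 1.667 × 20.56 = 34.3.
Round up: n₁ = 35, giving n₂ = ⌈1.5 × 35⌉ = ⌈52.5⌉ = 53.

n₁ = 35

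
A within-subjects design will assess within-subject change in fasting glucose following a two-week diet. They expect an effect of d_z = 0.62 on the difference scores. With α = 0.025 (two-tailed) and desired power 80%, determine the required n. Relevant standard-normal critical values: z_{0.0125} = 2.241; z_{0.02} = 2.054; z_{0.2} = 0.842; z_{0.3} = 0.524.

n = 25 pairs

For a paired (one-sample on differences) test: n = ((z_{α/2} + z_β) / d)².
z_{α/2} + z_β = 2.241 + 0.842 = 3.083.
n = (3.083 / 0.62)² = 4.973² = 24.73.
Round up.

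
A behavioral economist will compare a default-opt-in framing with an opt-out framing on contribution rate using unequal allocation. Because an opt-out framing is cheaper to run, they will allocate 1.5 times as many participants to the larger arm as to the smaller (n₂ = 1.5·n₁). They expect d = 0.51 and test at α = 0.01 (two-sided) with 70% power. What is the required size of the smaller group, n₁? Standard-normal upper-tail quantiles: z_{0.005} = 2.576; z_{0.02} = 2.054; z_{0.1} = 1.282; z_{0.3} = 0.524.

n₁ = 62

With allocation ratio k = n₂/n₁ = 1.5, Var(x̄₁−x̄₂) = σ²(1/n₁ + 1/(k·n₁)) = σ²·(k+1)/(k·n₁).
So n₁ = (1 + 1/k)·((z_{α/2} + z_β)/d)² = 1.667 × (3.100/0.51)².
n₁ = 1.667 × 36.95 = 61.6.
Round up: n₁ = 62, giving n₂ = 1.5 × 62 = 93.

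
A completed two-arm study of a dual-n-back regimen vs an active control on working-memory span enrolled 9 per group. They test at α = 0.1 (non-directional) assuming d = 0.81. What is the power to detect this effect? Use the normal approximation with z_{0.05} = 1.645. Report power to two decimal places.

For two equal groups, power = Φ(d·√(n/2) − z_{α/2}).
d·√(n/2) = 0.81 × √(9/2) = 0.81 × 2.121 = 1.718.
z_β = 1.718 − 1.645 = 0.073.
Power = Φ(0.073) = 0.529.

power ≈ 0.53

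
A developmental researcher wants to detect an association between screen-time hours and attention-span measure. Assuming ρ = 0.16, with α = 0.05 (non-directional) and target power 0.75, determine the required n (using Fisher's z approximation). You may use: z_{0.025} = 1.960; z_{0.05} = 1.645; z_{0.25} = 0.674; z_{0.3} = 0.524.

Fisher's z: C = ½·ln((1+r)/(1−r)) = ½·ln(1.3810) = 0.1614.
n = ((z_{α/2} + z_β)/C)² + 3.
(1.960 + 0.674) / 0.1614 = 2.634 / 0.1614 = 16.320.
n = 16.320² + 3 = 266.33 + 3 = 269.3.
Round up.

n = 270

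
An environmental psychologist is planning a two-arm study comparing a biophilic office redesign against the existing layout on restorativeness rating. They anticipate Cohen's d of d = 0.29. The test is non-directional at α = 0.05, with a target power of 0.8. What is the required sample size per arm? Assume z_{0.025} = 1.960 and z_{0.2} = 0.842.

For two independent groups with equal n: n = 2·((z_{α/2} + z_β) / d)².
z_{α/2} + z_β = 1.960 + 0.842 = 2.802.
n = 2 × (2.802 / 0.29)² = 2 × 9.662² = 2 × 93.36 = 186.7.
Round up to the next whole participant.

n = 187 per group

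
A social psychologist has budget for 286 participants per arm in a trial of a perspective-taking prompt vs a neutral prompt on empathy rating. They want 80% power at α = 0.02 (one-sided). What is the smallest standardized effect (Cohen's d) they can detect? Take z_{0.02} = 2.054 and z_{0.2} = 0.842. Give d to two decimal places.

d_min ≈ 0.24

For two independent groups of n = 286 each: d_min = (z_{α} + z_β)·√(2/n).
z-sum = 2.054 + 0.842 = 2.896.
d_min = 2.896 × √(2/286) = 2.896 × 0.0836 = 0.242.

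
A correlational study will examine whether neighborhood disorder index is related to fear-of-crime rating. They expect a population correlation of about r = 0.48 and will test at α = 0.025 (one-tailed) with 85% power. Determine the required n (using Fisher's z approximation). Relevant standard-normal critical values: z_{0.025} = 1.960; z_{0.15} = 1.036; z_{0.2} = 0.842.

Fisher's z: C = ½·ln((1+r)/(1−r)) = ½·ln(2.8462) = 0.5230.
n = ((z_{α} + z_β)/C)² + 3.
(1.960 + 1.036) / 0.5230 = 2.996 / 0.5230 = 5.728.
n = 5.728² + 3 = 32.82 + 3 = 35.8.
Round up.

n = 36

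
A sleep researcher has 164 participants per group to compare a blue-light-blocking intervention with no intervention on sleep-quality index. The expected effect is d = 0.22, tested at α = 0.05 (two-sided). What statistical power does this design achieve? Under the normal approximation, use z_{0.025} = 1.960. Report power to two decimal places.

power ≈ 0.51

For two equal groups, power = Φ(d·√(n/2) − z_{α/2}).
d·√(n/2) = 0.22 × √(164/2) = 0.22 × 9.055 = 1.992.
z_β = 1.992 − 1.960 = 0.032.
Power = Φ(0.032) = 0.513.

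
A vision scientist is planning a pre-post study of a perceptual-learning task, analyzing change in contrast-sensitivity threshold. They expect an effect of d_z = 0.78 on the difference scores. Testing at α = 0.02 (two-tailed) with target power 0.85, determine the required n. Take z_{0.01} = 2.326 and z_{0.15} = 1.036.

n = 19 pairs

For a paired (one-sample on differences) test: n = ((z_{α/2} + z_β) / d)².
z_{α/2} + z_β = 2.326 + 1.036 = 3.362.
n = (3.362 / 0.78)² = 4.310² = 18.58.
Round up.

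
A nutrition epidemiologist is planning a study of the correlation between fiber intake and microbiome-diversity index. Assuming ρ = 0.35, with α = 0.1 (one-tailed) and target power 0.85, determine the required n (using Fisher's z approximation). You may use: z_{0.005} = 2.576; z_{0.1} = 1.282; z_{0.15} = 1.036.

Fisher's z: C = ½·ln((1+r)/(1−r)) = ½·ln(2.0769) = 0.3654.
n = ((z_{α} + z_β)/C)² + 3.
(1.282 + 1.036) / 0.3654 = 2.318 / 0.3654 = 6.344.
n = 6.344² + 3 = 40.24 + 3 = 43.2.
Round up.

n = 44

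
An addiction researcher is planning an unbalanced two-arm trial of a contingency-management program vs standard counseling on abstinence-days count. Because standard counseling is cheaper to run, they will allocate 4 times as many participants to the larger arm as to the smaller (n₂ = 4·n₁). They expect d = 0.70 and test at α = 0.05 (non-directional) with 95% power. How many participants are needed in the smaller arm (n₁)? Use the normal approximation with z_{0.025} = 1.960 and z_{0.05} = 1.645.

n₁ = 34

With allocation ratio k = n₂/n₁ = 4, Var(x̄₁−x̄₂) = σ²(1/n₁ + 1/(k·n₁)) = σ²·(k+1)/(k·n₁).
So n₁ = (1 + 1/k)·((z_{α/2} + z_β)/d)² = 1.250 × (3.605/0.70)².
n₁ = 1.250 × 26.52 = 33.2.
Round up: n₁ = 34, giving n₂ = 4 × 34 = 136.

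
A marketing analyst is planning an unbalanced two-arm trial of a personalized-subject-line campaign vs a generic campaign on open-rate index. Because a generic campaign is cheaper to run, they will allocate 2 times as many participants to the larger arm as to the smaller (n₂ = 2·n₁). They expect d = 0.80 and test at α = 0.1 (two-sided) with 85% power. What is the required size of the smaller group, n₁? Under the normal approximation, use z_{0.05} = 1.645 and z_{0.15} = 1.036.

n₁ = 17

With allocation ratio k = n₂/n₁ = 2, Var(x̄₁−x̄₂) = σ²(1/n₁ + 1/(k·n₁)) = σ²·(k+1)/(k·n₁).
So n₁ = (1 + 1/k)·((z_{α/2} + z_β)/d)² = 1.500 × (2.681/0.80)².
n₁ = 1.500 × 11.23 = 16.8.
Round up: n₁ = 17, giving n₂ = 2 × 17 = 34.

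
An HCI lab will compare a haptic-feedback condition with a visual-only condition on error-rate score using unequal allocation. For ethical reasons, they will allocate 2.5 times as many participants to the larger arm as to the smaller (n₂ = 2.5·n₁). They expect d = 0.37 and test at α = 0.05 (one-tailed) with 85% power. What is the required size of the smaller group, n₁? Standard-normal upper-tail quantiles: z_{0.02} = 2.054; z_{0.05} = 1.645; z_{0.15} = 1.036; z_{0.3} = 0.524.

With allocation ratio k = n₂/n₁ = 2.5, Var(x̄₁−x̄₂) = σ²(1/n₁ + 1/(k·n₁)) = σ²·(k+1)/(k·n₁).
So n₁ = (1 + 1/k)·((z_{α} + z_β)/d)² = 1.400 × (2.681/0.37)².
n₁ = 1.400 × 52.50 = 73.5.
Round up: n₁ = 74, giving n₂ = 2.5 × 74 = 185.

n₁ = 74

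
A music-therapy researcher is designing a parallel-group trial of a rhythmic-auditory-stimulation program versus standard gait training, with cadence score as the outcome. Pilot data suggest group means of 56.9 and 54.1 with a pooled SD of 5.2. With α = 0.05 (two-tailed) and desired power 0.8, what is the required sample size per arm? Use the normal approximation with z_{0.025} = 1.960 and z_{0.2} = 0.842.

n = 55 per group

Cohen's d = |M₁ − M₂| / SD_pooled = |56.9 − 54.1| / 5.2 = 2.8 / 5.2 = 0.538.
For two independent groups with equal n: n = 2·((z_{α/2} + z_β) / d)².
z_{α/2} + z_β = 1.960 + 0.842 = 2.802.
n = 2 × (2.802 / 0.538)² = 2 × 5.208² = 2 × 27.13 = 54.3.
Round up to the next whole participant.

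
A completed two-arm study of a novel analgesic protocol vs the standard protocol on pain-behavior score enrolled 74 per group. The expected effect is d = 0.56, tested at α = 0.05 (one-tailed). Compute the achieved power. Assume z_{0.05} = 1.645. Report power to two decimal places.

For two equal groups, power = Φ(d·√(n/2) − z_{α}).
d·√(n/2) = 0.56 × √(74/2) = 0.56 × 6.083 = 3.406.
z_β = 3.406 − 1.645 = 1.761.
Power = Φ(1.761) = 0.961.

power ≈ 0.96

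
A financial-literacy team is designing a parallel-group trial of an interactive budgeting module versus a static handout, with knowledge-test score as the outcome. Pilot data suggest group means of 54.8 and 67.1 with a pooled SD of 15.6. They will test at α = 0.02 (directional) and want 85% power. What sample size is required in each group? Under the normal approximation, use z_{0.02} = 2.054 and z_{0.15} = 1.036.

n = 31 per group

Cohen's d = |M₁ − M₂| / SD_pooled = |54.8 − 67.1| / 15.6 = 12.3 / 15.6 = 0.788.
For two independent groups with equal n: n = 2·((z_{α} + z_β) / d)².
z_{α} + z_β = 2.054 + 1.036 = 3.090.
n = 2 × (3.090 / 0.788)² = 2 × 3.921² = 2 × 15.38 = 30.8.
Round up to the next whole participant.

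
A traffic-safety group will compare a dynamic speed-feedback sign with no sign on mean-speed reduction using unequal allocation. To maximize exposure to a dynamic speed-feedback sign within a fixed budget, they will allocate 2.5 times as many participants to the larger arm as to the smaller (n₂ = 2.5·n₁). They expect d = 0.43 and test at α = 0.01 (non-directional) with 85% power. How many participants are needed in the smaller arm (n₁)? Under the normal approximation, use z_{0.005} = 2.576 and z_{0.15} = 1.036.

With allocation ratio k = n₂/n₁ = 2.5, Var(x̄₁−x̄₂) = σ²(1/n₁ + 1/(k·n₁)) = σ²·(k+1)/(k·n₁).
So n₁ = (1 + 1/k)·((z_{α/2} + z_β)/d)² = 1.400 × (3.612/0.43)².
n₁ = 1.400 × 70.56 = 98.8.
Round up: n₁ = 99, giving n₂ = ⌈2.5 × 99⌉ = ⌈247.5⌉ = 248.

n₁ = 99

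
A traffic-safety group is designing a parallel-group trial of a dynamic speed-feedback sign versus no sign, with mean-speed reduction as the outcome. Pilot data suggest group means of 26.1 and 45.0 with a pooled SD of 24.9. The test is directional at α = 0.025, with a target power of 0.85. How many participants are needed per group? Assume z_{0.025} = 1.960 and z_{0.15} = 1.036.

n = 32 per group

Cohen's d = |M₁ − M₂| / SD_pooled = |26.1 − 45.0| / 24.9 = 18.9 / 24.9 = 0.759.
For two independent groups with equal n: n = 2·((z_{α} + z_β) / d)².
z_{α} + z_β = 1.960 + 1.036 = 2.996.
n = 2 × (2.996 / 0.759)² = 2 × 3.947² = 2 × 15.58 = 31.2.
Round up to the next whole participant.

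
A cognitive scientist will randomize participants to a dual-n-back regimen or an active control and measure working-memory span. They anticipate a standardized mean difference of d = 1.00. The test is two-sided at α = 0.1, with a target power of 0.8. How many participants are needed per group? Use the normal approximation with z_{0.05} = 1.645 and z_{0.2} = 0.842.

For two independent groups with equal n: n = 2·((z_{α/2} + z_β) / d)².
z_{α/2} + z_β = 1.645 + 0.842 = 2.487.
n = 2 × (2.487 / 1.00)² = 2 × 2.487² = 2 × 6.19 = 12.4.
Round up to the next whole participant.

n = 13 per group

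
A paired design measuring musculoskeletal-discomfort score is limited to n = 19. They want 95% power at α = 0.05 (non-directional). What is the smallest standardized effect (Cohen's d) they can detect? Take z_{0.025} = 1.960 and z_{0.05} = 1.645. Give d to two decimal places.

For a single sample (or paired design) of n = 19: d_min = (z_{α/2} + z_β)/√n.
z-sum = 1.960 + 1.645 = 3.605.
d_min = 3.605 / √19 = 3.605 / 4.359 = 0.827.

d_min ≈ 0.83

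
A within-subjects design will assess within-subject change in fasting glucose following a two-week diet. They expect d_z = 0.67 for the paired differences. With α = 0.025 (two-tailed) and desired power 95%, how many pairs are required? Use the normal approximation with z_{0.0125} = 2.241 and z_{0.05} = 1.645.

n = 34 pairs

For a paired (one-sample on differences) test: n = ((z_{α/2} + z_β) / d)².
z_{α/2} + z_β = 2.241 + 1.645 = 3.886.
n = (3.886 / 0.67)² = 5.800² = 33.64.
Round up.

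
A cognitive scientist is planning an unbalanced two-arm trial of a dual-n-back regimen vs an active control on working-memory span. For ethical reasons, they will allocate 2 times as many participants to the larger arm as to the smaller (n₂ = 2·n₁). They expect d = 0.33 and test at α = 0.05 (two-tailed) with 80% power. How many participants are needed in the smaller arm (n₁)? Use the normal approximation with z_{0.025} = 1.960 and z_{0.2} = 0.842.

n₁ = 109

With allocation ratio k = n₂/n₁ = 2, Var(x̄₁−x̄₂) = σ²(1/n₁ + 1/(k·n₁)) = σ²·(k+1)/(k·n₁).
So n₁ = (1 + 1/k)·((z_{α/2} + z_β)/d)² = 1.500 × (2.802/0.33)².
n₁ = 1.500 × 72.10 = 108.1.
Round up: n₁ = 109, giving n₂ = 2 × 109 = 218.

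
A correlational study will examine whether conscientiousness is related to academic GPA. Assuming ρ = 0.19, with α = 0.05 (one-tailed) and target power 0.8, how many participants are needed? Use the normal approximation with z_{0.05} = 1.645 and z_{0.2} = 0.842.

Fisher's z: C = ½·ln((1+r)/(1−r)) = ½·ln(1.4691) = 0.1923.
n = ((z_{α} + z_β)/C)² + 3.
(1.645 + 0.842) / 0.1923 = 2.487 / 0.1923 = 12.933.
n = 12.933² + 3 = 167.26 + 3 = 170.3.
Round up.

n = 171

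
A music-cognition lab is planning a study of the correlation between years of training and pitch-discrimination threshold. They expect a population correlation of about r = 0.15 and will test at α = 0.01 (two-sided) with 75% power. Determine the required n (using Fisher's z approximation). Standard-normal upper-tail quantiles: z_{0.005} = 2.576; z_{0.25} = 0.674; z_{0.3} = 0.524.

Fisher's z: C = ½·ln((1+r)/(1−r)) = ½·ln(1.3529) = 0.1511.
n = ((z_{α/2} + z_β)/C)² + 3.
(2.576 + 0.674) / 0.1511 = 3.250 / 0.1511 = 21.509.
n = 21.509² + 3 = 462.63 + 3 = 465.6.
Round up.

n = 466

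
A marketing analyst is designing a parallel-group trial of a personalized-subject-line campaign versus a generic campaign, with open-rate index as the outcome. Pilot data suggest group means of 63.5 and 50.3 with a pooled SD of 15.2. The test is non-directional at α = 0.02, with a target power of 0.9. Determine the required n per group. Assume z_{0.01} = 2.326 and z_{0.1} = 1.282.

Cohen's d = |M₁ − M₂| / SD_pooled = |63.5 − 50.3| / 15.2 = 13.2 / 15.2 = 0.868.
For two independent groups with equal n: n = 2·((z_{α/2} + z_β) / d)².
z_{α/2} + z_β = 2.326 + 1.282 = 3.608.
n = 2 × (3.608 / 0.868)² = 2 × 4.157² = 2 × 17.28 = 34.6.
Round up to the next whole participant.

n = 35 per group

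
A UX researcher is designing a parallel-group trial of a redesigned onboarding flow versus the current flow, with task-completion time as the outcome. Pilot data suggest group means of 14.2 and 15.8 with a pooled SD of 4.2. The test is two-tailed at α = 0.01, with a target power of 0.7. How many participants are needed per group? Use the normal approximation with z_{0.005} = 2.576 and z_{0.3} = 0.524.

Cohen's d = |M₁ − M₂| / SD_pooled = |14.2 − 15.8| / 4.2 = 1.6 / 4.2 = 0.381.
For two independent groups with equal n: n = 2·((z_{α/2} + z_β) / d)².
z_{α/2} + z_β = 2.576 + 0.524 = 3.100.
n = 2 × (3.100 / 0.381)² = 2 × 8.136² = 2 × 66.20 = 132.4.
Round up to the next whole participant.

n = 133 per group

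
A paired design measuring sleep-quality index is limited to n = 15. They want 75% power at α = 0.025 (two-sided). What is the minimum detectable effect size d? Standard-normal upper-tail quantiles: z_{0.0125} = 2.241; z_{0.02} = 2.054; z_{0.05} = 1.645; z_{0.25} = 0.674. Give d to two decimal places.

d_min ≈ 0.75

For a single sample (or paired design) of n = 15: d_min = (z_{α/2} + z_β)/√n.
z-sum = 2.241 + 0.674 = 2.915.
d_min = 2.915 / √15 = 2.915 / 3.873 = 0.753.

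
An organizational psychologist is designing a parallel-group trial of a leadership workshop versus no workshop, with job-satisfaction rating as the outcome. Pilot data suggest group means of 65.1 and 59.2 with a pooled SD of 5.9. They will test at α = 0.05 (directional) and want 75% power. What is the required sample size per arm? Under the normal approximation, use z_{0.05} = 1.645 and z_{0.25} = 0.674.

Cohen's d = |M₁ − M₂| / SD_pooled = |65.1 − 59.2| / 5.9 = 5.9 / 5.9 = 1.000.
For two independent groups with equal n: n = 2·((z_{α} + z_β) / d)².
z_{α} + z_β = 1.645 + 0.674 = 2.319.
n = 2 × (2.319 / 1.000)² = 2 × 2.319² = 2 × 5.38 = 10.8.
Round up to the next whole participant.

n = 11 per group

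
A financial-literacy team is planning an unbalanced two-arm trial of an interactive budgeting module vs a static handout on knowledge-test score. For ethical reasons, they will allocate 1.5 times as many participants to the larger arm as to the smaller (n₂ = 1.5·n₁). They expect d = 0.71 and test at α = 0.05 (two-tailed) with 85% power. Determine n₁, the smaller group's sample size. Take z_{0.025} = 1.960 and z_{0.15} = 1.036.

With allocation ratio k = n₂/n₁ = 1.5, Var(x̄₁−x̄₂) = σ²(1/n₁ + 1/(k·n₁)) = σ²·(k+1)/(k·n₁).
So n₁ = (1 + 1/k)·((z_{α/2} + z_β)/d)² = 1.667 × (2.996/0.71)².
n₁ = 1.667 × 17.81 = 29.7.
Round up: n₁ = 30, giving n₂ = 1.5 × 30 = 45.

n₁ = 30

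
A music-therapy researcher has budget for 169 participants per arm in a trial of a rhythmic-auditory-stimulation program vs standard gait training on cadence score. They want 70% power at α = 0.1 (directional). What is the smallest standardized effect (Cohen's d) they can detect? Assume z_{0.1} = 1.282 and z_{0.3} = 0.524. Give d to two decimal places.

d_min ≈ 0.20

For two independent groups of n = 169 each: d_min = (z_{α} + z_β)·√(2/n).
z-sum = 1.282 + 0.524 = 1.806.
d_min = 1.806 × √(2/169) = 1.806 × 0.1088 = 0.196.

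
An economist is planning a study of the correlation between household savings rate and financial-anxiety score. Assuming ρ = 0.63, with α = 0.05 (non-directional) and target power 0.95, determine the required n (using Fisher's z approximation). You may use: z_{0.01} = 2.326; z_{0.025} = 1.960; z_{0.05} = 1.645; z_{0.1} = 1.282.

Fisher's z: C = ½·ln((1+r)/(1−r)) = ½·ln(4.4054) = 0.7414.
n = ((z_{α/2} + z_β)/C)² + 3.
(1.960 + 1.645) / 0.7414 = 3.605 / 0.7414 = 4.862.
n = 4.862² + 3 = 23.64 + 3 = 26.6.
Round up.

n = 27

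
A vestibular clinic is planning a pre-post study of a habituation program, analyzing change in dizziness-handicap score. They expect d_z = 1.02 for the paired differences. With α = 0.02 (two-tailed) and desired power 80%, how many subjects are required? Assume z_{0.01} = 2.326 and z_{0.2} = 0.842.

For a paired (one-sample on differences) test: n = ((z_{α/2} + z_β) / d)².
z_{α/2} + z_β = 2.326 + 0.842 = 3.168.
n = (3.168 / 1.02)² = 3.106² = 9.65.
Round up.

n = 10 pairs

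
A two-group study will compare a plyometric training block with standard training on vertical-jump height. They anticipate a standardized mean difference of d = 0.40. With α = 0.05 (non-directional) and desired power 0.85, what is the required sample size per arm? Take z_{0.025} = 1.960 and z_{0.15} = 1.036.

For two independent groups with equal n: n = 2·((z_{α/2} + z_β) / d)².
z_{α/2} + z_β = 1.960 + 1.036 = 2.996.
n = 2 × (2.996 / 0.40)² = 2 × 7.490² = 2 × 56.10 = 112.2.
Round up to the next whole participant.

n = 113 per group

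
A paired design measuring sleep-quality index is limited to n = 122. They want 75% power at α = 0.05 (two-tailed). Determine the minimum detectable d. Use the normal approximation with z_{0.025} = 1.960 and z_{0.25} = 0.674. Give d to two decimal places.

For a single sample (or paired design) of n = 122: d_min = (z_{α/2} + z_β)/√n.
z-sum = 1.960 + 0.674 = 2.634.
d_min = 2.634 / √122 = 2.634 / 11.045 = 0.238.

d_min ≈ 0.24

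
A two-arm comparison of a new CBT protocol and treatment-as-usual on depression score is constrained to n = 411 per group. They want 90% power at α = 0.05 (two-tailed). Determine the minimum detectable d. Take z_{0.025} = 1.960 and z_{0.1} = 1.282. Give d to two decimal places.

For two independent groups of n = 411 each: d_min = (z_{α/2} + z_β)·√(2/n).
z-sum = 1.960 + 1.282 = 3.242.
d_min = 3.242 × √(2/411) = 3.242 × 0.0698 = 0.226.

d_min ≈ 0.23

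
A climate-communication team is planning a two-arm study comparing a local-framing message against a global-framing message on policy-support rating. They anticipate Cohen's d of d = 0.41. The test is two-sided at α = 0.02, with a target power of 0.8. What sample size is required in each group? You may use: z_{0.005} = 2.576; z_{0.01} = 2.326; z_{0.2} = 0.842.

n = 120 per group

For two independent groups with equal n: n = 2·((z_{α/2} + z_β) / d)².
z_{α/2} + z_β = 2.326 + 0.842 = 3.168.
n = 2 × (3.168 / 0.41)² = 2 × 7.727² = 2 × 59.70 = 119.4.
Round up to the next whole participant.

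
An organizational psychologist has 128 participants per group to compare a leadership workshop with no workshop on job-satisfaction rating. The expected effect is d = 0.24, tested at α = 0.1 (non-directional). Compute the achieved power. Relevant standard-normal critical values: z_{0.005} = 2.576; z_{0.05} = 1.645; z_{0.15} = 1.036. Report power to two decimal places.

power ≈ 0.61

For two equal groups, power = Φ(d·√(n/2) − z_{α/2}).
d·√(n/2) = 0.24 × √(128/2) = 0.24 × 8.000 = 1.920.
z_β = 1.920 − 1.645 = 0.275.
Power = Φ(0.275) = 0.608.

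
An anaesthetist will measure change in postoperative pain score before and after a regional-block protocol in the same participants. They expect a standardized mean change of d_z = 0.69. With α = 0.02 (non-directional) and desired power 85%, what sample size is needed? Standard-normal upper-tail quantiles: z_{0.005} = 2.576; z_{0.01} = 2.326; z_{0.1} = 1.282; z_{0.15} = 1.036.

For a paired (one-sample on differences) test: n = ((z_{α/2} + z_β) / d)².
z_{α/2} + z_β = 2.326 + 1.036 = 3.362.
n = (3.362 / 0.69)² = 4.872² = 23.74.
Round up.

n = 24 pairs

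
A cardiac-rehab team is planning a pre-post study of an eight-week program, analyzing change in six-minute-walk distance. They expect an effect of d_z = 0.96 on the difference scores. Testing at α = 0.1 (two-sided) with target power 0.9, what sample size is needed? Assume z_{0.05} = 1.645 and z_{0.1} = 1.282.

n = 10 pairs

For a paired (one-sample on differences) test: n = ((z_{α/2} + z_β) / d)².
z_{α/2} + z_β = 1.645 + 1.282 = 2.927.
n = (2.927 / 0.96)² = 3.049² = 9.30.
Round up.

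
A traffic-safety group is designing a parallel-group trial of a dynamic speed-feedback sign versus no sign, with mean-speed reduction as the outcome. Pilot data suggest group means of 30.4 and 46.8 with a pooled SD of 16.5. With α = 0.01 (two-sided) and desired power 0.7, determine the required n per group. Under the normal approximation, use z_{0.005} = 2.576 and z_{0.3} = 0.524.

n = 20 per group

Cohen's d = |M₁ − M₂| / SD_pooled = |30.4 − 46.8| / 16.5 = 16.4 / 16.5 = 0.994.
For two independent groups with equal n: n = 2·((z_{α/2} + z_β) / d)².
z_{α/2} + z_β = 2.576 + 0.524 = 3.100.
n = 2 × (3.100 / 0.994)² = 2 × 3.119² = 2 × 9.73 = 19.5.
Round up to the next whole participant.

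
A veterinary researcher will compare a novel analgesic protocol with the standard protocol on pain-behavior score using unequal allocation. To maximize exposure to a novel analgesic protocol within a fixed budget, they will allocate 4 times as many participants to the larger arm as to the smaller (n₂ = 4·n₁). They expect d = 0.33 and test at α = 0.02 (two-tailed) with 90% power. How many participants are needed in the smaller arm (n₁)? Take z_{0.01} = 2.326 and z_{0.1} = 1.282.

n₁ = 150

With allocation ratio k = n₂/n₁ = 4, Var(x̄₁−x̄₂) = σ²(1/n₁ + 1/(k·n₁)) = σ²·(k+1)/(k·n₁).
So n₁ = (1 + 1/k)·((z_{α/2} + z_β)/d)² = 1.250 × (3.608/0.33)².
n₁ = 1.250 × 119.54 = 149.4.
Round up: n₁ = 150, giving n₂ = 4 × 150 = 600.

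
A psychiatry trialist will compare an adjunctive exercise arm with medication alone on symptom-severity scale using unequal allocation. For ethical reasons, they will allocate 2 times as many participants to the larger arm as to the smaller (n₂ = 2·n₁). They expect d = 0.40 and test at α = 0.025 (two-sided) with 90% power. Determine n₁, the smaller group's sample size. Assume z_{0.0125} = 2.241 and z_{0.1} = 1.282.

n₁ = 117

With allocation ratio k = n₂/n₁ = 2, Var(x̄₁−x̄₂) = σ²(1/n₁ + 1/(k·n₁)) = σ²·(k+1)/(k·n₁).
So n₁ = (1 + 1/k)·((z_{α/2} + z_β)/d)² = 1.500 × (3.523/0.40)².
n₁ = 1.500 × 77.57 = 116.4.
Round up: n₁ = 117, giving n₂ = 2 × 117 = 234.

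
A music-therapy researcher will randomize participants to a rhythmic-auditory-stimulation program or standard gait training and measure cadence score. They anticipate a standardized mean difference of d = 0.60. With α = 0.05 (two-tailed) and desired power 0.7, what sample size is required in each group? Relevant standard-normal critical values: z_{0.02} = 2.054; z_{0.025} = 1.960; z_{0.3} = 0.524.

n = 35 per group

For two independent groups with equal n: n = 2·((z_{α/2} + z_β) / d)².
z_{α/2} + z_β = 1.960 + 0.524 = 2.484.
n = 2 × (2.484 / 0.60)² = 2 × 4.140² = 2 × 17.14 = 34.3.
Round up to the next whole participant.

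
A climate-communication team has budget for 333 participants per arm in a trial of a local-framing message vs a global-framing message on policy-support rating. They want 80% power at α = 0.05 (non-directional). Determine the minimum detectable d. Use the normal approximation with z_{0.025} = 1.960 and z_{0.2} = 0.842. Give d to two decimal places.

d_min ≈ 0.22

For two independent groups of n = 333 each: d_min = (z_{α/2} + z_β)·√(2/n).
z-sum = 1.960 + 0.842 = 2.802.
d_min = 2.802 × √(2/333) = 2.802 × 0.0775 = 0.217.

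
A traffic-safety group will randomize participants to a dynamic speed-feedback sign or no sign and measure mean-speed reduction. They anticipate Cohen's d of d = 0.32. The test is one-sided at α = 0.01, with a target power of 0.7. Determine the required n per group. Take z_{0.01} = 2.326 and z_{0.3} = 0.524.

n = 159 per group

For two independent groups with equal n: n = 2·((z_{α} + z_β) / d)².
z_{α} + z_β = 2.326 + 0.524 = 2.850.
n = 2 × (2.850 / 0.32)² = 2 × 8.906² = 2 × 79.32 = 158.6.
Round up to the next whole participant.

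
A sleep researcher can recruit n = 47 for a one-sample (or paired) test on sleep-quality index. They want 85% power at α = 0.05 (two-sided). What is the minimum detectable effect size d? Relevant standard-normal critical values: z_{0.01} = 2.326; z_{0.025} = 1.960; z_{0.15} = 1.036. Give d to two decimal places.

For a single sample (or paired design) of n = 47: d_min = (z_{α/2} + z_β)/√n.
z-sum = 1.960 + 1.036 = 2.996.
d_min = 2.996 / √47 = 2.996 / 6.856 = 0.437.

d_min ≈ 0.44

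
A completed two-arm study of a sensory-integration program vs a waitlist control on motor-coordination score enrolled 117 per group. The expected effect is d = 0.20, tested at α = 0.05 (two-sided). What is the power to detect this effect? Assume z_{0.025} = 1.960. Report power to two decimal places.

For two equal groups, power = Φ(d·√(n/2) − z_{α/2}).
d·√(n/2) = 0.20 × √(117/2) = 0.20 × 7.649 = 1.530.
z_β = 1.530 − 1.960 = -0.430.
Power = Φ(-0.430) = 0.333.

power ≈ 0.33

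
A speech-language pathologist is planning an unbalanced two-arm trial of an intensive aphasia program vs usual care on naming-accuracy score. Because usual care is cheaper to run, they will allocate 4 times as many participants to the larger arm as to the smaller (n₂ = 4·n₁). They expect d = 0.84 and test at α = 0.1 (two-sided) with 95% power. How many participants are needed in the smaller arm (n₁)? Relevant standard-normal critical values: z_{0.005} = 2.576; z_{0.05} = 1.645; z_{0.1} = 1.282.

With allocation ratio k = n₂/n₁ = 4, Var(x̄₁−x̄₂) = σ²(1/n₁ + 1/(k·n₁)) = σ²·(k+1)/(k·n₁).
So n₁ = (1 + 1/k)·((z_{α/2} + z_β)/d)² = 1.250 × (3.290/0.84)².
n₁ = 1.250 × 15.34 = 19.2.
Round up: n₁ = 20, giving n₂ = 4 × 20 = 80.

n₁ = 20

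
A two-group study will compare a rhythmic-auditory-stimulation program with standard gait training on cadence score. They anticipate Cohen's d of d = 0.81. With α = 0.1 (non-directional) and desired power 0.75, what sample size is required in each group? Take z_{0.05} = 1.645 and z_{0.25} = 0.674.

For two independent groups with equal n: n = 2·((z_{α/2} + z_β) / d)².
z_{α/2} + z_β = 1.645 + 0.674 = 2.319.
n = 2 × (2.319 / 0.81)² = 2 × 2.863² = 2 × 8.20 = 16.4.
Round up to the next whole participant.

n = 17 per group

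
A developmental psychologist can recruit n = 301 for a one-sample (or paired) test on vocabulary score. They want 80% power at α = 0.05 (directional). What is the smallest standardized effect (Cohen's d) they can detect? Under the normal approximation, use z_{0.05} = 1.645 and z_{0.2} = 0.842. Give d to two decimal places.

For a single sample (or paired design) of n = 301: d_min = (z_{α} + z_β)/√n.
z-sum = 1.645 + 0.842 = 2.487.
d_min = 2.487 / √301 = 2.487 / 17.349 = 0.143.

d_min ≈ 0.14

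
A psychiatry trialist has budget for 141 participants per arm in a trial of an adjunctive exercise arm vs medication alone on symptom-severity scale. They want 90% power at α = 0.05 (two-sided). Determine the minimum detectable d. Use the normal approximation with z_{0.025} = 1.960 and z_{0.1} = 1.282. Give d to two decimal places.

d_min ≈ 0.39

For two independent groups of n = 141 each: d_min = (z_{α/2} + z_β)·√(2/n).
z-sum = 1.960 + 1.282 = 3.242.
d_min = 3.242 × √(2/141) = 3.242 × 0.1191 = 0.386.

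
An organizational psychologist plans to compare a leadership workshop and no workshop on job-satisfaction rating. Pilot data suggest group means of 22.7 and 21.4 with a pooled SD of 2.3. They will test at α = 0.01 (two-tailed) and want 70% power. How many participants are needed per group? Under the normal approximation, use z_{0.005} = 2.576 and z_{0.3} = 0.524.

Cohen's d = |M₁ − M₂| / SD_pooled = |22.7 − 21.4| / 2.3 = 1.3 / 2.3 = 0.565.
For two independent groups with equal n: n = 2·((z_{α/2} + z_β) / d)².
z_{α/2} + z_β = 2.576 + 0.524 = 3.100.
n = 2 × (3.100 / 0.565)² = 2 × 5.487² = 2 × 30.10 = 60.2.
Round up to the next whole participant.

n = 61 per group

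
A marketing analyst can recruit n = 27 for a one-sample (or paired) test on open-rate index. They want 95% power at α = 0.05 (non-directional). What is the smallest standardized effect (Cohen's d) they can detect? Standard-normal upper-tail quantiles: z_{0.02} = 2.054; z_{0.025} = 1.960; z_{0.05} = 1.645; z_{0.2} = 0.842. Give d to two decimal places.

d_min ≈ 0.69

For a single sample (or paired design) of n = 27: d_min = (z_{α/2} + z_β)/√n.
z-sum = 1.960 + 1.645 = 3.605.
d_min = 3.605 / √27 = 3.605 / 5.196 = 0.694.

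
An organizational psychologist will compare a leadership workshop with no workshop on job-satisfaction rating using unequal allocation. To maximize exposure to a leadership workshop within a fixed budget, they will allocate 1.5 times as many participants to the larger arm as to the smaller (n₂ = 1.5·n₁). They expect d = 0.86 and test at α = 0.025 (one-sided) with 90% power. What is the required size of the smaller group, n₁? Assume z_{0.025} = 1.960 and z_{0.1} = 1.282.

With allocation ratio k = n₂/n₁ = 1.5, Var(x̄₁−x̄₂) = σ²(1/n₁ + 1/(k·n₁)) = σ²·(k+1)/(k·n₁).
So n₁ = (1 + 1/k)·((z_{α} + z_β)/d)² = 1.667 × (3.242/0.86)².
n₁ = 1.667 × 14.21 = 23.7.
Round up: n₁ = 24, giving n₂ = 1.5 × 24 = 36.

n₁ = 24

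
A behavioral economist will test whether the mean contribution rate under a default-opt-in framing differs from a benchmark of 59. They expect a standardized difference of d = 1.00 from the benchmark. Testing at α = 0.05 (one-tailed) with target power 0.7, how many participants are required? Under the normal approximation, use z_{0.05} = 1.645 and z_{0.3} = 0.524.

n = 5

For a one-sample test: n = ((z_{α} + z_β) / d)².
z_{α} + z_β = 1.645 + 0.524 = 2.169.
n = (2.169 / 1.00)² = 2.169² = 4.70.
Round up.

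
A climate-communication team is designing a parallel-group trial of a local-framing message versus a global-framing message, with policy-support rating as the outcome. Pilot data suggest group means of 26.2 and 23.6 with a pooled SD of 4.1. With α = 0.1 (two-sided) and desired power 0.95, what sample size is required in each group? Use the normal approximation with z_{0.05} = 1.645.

n = 54 per group

Cohen's d = |M₁ − M₂| / SD_pooled = |26.2 − 23.6| / 4.1 = 2.6 / 4.1 = 0.634.
For two independent groups with equal n: n = 2·((z_{α/2} + z_β) / d)².
z_{α/2} + z_β = 1.645 + 1.645 = 3.290.
n = 2 × (3.290 / 0.634)² = 2 × 5.189² = 2 × 26.93 = 53.9.
Round up to the next whole participant.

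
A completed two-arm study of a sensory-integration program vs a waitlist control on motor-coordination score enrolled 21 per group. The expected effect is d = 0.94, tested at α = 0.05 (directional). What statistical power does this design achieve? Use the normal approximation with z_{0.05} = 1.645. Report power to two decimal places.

power ≈ 0.92

For two equal groups, power = Φ(d·√(n/2) − z_{α}).
d·√(n/2) = 0.94 × √(21/2) = 0.94 × 3.240 = 3.046.
z_β = 3.046 − 1.645 = 1.401.
Power = Φ(1.401) = 0.919.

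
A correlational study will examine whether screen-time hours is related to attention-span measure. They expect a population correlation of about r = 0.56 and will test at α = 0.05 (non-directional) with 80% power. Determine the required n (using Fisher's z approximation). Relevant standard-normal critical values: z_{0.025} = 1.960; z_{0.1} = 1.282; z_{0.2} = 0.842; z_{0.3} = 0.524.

n = 23

Fisher's z: C = ½·ln((1+r)/(1−r)) = ½·ln(3.5455) = 0.6328.
n = ((z_{α/2} + z_β)/C)² + 3.
(1.960 + 0.842) / 0.6328 = 2.802 / 0.6328 = 4.428.
n = 4.428² + 3 = 19.61 + 3 = 22.6.
Round up.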